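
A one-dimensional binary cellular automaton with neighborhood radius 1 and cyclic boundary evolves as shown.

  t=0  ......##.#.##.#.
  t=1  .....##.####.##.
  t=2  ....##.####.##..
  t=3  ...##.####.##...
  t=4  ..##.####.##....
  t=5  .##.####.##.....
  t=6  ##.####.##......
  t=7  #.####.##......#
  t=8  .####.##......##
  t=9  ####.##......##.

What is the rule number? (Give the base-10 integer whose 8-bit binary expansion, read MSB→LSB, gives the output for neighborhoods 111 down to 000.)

174

  ###|#  b7=1 t=1,i=9
  ##.|.  b6=0 t=0,i=7
  #.#|#  b5=1 t=0,i=8
  #..|.  b4=0 t=0,i=15
  .##|#  b3=1 t=0,i=6
  .#.|#  b2=1 t=0,i=9
  ..#|#  b1=1 t=0,i=5
  ...|.  b0=0 t=0,i=0
  bits 10101110 = 174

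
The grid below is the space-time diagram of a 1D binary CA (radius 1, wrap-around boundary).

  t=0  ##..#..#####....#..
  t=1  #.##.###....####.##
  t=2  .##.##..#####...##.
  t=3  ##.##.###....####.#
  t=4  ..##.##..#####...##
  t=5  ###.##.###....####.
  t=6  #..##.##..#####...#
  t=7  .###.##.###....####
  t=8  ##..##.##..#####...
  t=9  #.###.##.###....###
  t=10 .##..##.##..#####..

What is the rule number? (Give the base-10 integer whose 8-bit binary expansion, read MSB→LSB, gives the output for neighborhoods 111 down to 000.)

59

  ### -> .   bit 7 = 0  t=0,i=8
  ##. -> .   bit 6 = 0  t=0,i=1
  #.# -> #   bit 5 = 1  t=1,i=1
  #.. -> #   bit 4 = 1  t=0,i=2
  .## -> #   bit 3 = 1  t=0,i=0
  .#. -> .   bit 2 = 0  t=0,i=4
  ..# -> #   bit 1 = 1  t=0,i=3
  ... -> #   bit 0 = 1  t=0,i=13
  bits 00111011 = 59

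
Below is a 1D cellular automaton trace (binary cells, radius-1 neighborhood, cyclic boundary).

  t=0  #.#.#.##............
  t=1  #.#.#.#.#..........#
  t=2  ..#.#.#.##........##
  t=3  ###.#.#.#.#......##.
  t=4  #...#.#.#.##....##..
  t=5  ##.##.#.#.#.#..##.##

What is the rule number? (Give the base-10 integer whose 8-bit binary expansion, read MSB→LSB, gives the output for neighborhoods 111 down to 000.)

30

  nb ###: next=.  (t=3,i=1, bit7=0)
  nb ##.: next=.  (t=0,i=7, bit6=0)
  nb #.#: next=.  (t=0,i=1, bit5=0)
  nb #..: next=#  (t=0,i=8, bit4=1)
  nb .##: next=#  (t=0,i=6, bit3=1)
  nb .#.: next=#  (t=0,i=0, bit2=1)
  nb ..#: next=#  (t=0,i=19, bit1=1)
  nb ...: next=.  (t=0,i=9, bit0=0)
  bits 00011110 = 30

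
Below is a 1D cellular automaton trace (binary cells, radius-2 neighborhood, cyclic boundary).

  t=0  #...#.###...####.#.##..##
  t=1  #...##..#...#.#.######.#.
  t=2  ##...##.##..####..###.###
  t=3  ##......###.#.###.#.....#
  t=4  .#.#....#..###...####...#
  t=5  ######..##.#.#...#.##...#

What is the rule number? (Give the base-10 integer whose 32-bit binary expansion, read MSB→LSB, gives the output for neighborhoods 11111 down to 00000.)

3597737904

  nb #####: next=#  (t=1,i=18, bit31=1)
  nb ####.: next=#  (t=0,i=14, bit30=1)
  nb ###.#: next=.  (t=0,i=15, bit29=0)
  nb ###..: next=#  (t=0,i=0, bit28=1)
  nb ##.##: next=.  (t=2,i=7, bit27=0)
  nb ##.#.: next=#  (t=0,i=16, bit26=1)
  nb ##..#: next=#  (t=0,i=21, bit25=1)
  nb ##...: next=.  (t=0,i=1, bit24=0)
  nb #.###: next=.  (t=0,i=6, bit23=0)
  nb #.##.: next=#  (t=0,i=19, bit22=1)
  nb #.#.#: next=#  (t=0,i=17, bit21=1)
  nb #.#..: next=#  (t=1,i=0, bit20=1)
  nb #..##: next=.  (t=0,i=22, bit19=0)
  nb #..#.: next=.  (t=1,i=7, bit18=0)
  nb #...#: next=.  (t=0,i=2, bit17=0)
  nb #....: next=#  (t=3,i=3, bit16=1)
  nb .####: next=.  (t=0,i=13, bit15=0)
  nb .###.: next=.  (t=0,i=7, bit14=0)
  nb .##.#: next=.  (t=2,i=6, bit13=0)
  nb .##..: next=#  (t=0,i=20, bit12=1)
  nb .#.##: next=#  (t=0,i=5, bit11=1)
  nb .#.#.: next=#  (t=1,i=13, bit10=1)
  nb .#..#: next=#  (t=4,i=9, bit9=1)
  nb .#...: next=#  (t=1,i=1, bit8=1)
  nb ..###: next=#  (t=0,i=12, bit7=1)
  nb ..##.: next=.  (t=1,i=4, bit6=0)
  nb ..#.#: next=#  (t=0,i=4, bit5=1)
  nb ..#..: next=#  (t=1,i=8, bit4=1)
  nb ...##: next=.  (t=0,i=11, bit3=0)
  nb ...#.: next=.  (t=0,i=3, bit2=0)
  nb ....#: next=.  (t=3,i=6, bit1=0)
  nb .....: next=.  (t=3,i=4, bit0=0)
  bits 11010110011100010001111110110000 = 3597737904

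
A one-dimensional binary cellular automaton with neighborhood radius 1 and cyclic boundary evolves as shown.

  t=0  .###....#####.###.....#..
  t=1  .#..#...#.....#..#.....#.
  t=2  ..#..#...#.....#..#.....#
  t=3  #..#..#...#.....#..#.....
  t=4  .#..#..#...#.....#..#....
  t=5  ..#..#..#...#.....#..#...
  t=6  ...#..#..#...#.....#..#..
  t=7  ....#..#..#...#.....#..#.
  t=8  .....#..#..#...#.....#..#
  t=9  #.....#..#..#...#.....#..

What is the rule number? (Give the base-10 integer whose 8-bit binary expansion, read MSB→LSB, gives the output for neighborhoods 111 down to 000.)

24

  ### -> .   bit 7 = 0  t=0,i=2
  ##. -> .   bit 6 = 0  t=0,i=3
  #.# -> .   bit 5 = 0  t=0,i=13
  #.. -> #   bit 4 = 1  t=0,i=4
  .## -> #   bit 3 = 1  t=0,i=1
  .#. -> .   bit 2 = 0  t=0,i=22
  ..# -> .   bit 1 = 0  t=0,i=0
  ... -> .   bit 0 = 0  t=0,i=5
  bits 00011000 = 24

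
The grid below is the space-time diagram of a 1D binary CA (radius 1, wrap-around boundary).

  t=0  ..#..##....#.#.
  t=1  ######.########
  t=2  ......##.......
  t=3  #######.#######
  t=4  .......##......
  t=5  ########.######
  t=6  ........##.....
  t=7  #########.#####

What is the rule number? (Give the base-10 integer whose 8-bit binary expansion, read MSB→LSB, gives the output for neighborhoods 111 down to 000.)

  ### -> .   bit 7 = 0  t=1,i=0
  ##. -> .   bit 6 = 0  t=0,i=6
  #.# -> #   bit 5 = 1  t=0,i=12
  #.. -> #   bit 4 = 1  t=0,i=3
  .## -> #   bit 3 = 1  t=0,i=5
  .#. -> #   bit 2 = 1  t=0,i=2
  ..# -> #   bit 1 = 1  t=0,i=1
  ... -> #   bit 0 = 1  t=0,i=0
  bits 00111111 = 63

63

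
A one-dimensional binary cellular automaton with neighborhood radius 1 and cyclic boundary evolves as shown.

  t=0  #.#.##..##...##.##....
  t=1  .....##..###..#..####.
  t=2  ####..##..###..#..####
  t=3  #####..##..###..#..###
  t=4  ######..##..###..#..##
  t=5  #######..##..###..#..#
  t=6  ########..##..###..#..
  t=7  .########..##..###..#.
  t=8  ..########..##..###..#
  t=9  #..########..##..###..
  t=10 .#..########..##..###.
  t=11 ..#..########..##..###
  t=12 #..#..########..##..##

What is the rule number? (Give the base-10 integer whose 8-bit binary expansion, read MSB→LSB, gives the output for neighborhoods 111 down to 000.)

209

  [7] ### => #  t=1,i=10
  [6] ##. => #  t=0,i=5
  [5] #.# => .  t=0,i=1
  [4] #.. => #  t=0,i=6
  [3] .## => .  t=0,i=4
  [2] .#. => .  t=0,i=0
  [1] ..# => .  t=0,i=7
  [0] ... => #  t=0,i=11
  bits 11010001 = 209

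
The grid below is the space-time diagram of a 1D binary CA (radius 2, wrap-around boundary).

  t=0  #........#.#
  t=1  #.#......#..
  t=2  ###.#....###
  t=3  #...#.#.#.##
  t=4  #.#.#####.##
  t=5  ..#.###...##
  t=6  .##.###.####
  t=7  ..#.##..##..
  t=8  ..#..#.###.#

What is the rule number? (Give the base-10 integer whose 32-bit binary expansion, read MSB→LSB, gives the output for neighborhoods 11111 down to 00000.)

  #####|#  b31=1 t=2,i=0
  ####.|.  b30=0 t=2,i=1
  ###.#|.  b29=0 t=2,i=2
  ###..|#  b28=1 t=3,i=0
  ##.##|.  b27=0 t=4,i=9
  ##.#.|.  b26=0 t=2,i=3
  ##..#|.  b25=0 t=5,i=0
  ##...|.  b24=0 t=0,i=1
  #.###|#  b23=1 t=3,i=10
  #.##.|.  b22=0 t=0,i=11
  #.#.#|#  b21=1 t=3,i=6
  #.#..|#  b20=1 t=1,i=2
  #..##|#  b19=1 t=7,i=7
  #..#.|#  b18=1 t=1,i=11
  #...#|#  b17=1 t=3,i=2
  #....|#  b16=1 t=0,i=2
  .####|#  b15=1 t=2,i=10
  .###.|#  b14=1 t=3,i=11
  .##.#|#  b13=1 t=6,i=2
  .##..|#  b12=1 t=0,i=0
  .#.##|.  b11=0 t=0,i=10
  .#.#.|#  b10=1 t=1,i=1
  .#..#|#  b9=1 t=1,i=10
  .#...|.  b8=0 t=1,i=3
  ..###|.  b7=0 t=2,i=9
  ..##.|#  b6=1 t=5,i=10
  ..#.#|#  b5=1 t=0,i=9
  ..#..|#  b4=1 t=1,i=9
  ...##|#  b3=1 t=2,i=8
  ...#.|.  b2=0 t=0,i=8
  ....#|.  b1=0 t=0,i=7
  .....|.  b0=0 t=0,i=3
  bits 10010000101111111111011001111000 = 2428499576

2428499576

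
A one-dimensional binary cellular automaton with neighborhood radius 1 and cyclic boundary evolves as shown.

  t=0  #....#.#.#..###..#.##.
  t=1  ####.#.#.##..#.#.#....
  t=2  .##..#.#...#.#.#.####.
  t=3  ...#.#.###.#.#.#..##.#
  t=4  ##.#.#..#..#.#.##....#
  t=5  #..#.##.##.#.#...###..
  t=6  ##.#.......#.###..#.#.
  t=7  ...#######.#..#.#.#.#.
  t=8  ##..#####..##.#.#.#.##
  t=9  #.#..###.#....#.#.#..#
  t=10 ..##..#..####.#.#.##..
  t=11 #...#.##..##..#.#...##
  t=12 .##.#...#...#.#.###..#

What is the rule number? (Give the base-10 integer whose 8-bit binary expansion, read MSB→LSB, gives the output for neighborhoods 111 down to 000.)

  nb ###: next=#  (t=0,i=13, bit7=1)
  nb ##.: next=.  (t=0,i=14, bit6=0)
  nb #.#: next=.  (t=0,i=6, bit5=0)
  nb #..: next=#  (t=0,i=1, bit4=1)
  nb .##: next=.  (t=0,i=12, bit3=0)
  nb .#.: next=#  (t=0,i=0, bit2=1)
  nb ..#: next=.  (t=0,i=4, bit1=0)
  nb ...: next=#  (t=0,i=2, bit0=1)
  bits 10010101 = 149

149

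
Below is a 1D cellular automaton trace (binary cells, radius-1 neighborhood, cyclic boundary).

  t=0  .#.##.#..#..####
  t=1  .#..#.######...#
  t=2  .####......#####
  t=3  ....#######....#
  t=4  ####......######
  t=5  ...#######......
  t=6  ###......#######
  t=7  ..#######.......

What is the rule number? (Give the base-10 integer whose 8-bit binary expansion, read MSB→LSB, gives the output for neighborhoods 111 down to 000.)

  ###|.  b7=0 t=0,i=13
  ##.|#  b6=1 t=0,i=4
  #.#|.  b5=0 t=0,i=0
  #..|#  b4=1 t=0,i=7
  .##|.  b3=0 t=0,i=3
  .#.|#  b2=1 t=0,i=1
  ..#|#  b1=1 t=0,i=8
  ...|#  b0=1 t=1,i=13
  bits 01010111 = 87

87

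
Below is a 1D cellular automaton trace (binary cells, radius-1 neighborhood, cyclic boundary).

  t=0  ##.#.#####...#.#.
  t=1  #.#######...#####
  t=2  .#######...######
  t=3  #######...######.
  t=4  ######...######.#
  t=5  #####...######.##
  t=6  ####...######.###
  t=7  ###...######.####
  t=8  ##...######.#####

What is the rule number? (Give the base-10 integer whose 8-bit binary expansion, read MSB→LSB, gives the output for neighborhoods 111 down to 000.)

174

  ### -> #   bit 7 = 1  t=0,i=6
  ##. -> .   bit 6 = 0  t=0,i=1
  #.# -> #   bit 5 = 1  t=0,i=2
  #.. -> .   bit 4 = 0  t=0,i=10
  .## -> #   bit 3 = 1  t=0,i=0
  .#. -> #   bit 2 = 1  t=0,i=3
  ..# -> #   bit 1 = 1  t=0,i=12
  ... -> .   bit 0 = 0  t=0,i=11
  bits 10101110 = 174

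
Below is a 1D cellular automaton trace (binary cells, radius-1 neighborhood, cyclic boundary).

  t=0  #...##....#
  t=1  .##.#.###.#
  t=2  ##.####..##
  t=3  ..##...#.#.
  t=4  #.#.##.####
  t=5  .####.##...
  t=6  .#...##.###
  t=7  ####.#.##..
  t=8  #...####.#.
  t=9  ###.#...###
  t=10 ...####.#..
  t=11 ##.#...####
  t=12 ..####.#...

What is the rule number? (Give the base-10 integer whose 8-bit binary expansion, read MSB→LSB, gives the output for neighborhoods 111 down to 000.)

61

  nb ###: next=.  (t=1,i=7, bit7=0)
  nb ##.: next=.  (t=0,i=0, bit6=0)
  nb #.#: next=#  (t=1,i=0, bit5=1)
  nb #..: next=#  (t=0,i=1, bit4=1)
  nb .##: next=#  (t=0,i=4, bit3=1)
  nb .#.: next=#  (t=1,i=4, bit2=1)
  nb ..#: next=.  (t=0,i=3, bit1=0)
  nb ...: next=#  (t=0,i=2, bit0=1)
  bits 00111101 = 61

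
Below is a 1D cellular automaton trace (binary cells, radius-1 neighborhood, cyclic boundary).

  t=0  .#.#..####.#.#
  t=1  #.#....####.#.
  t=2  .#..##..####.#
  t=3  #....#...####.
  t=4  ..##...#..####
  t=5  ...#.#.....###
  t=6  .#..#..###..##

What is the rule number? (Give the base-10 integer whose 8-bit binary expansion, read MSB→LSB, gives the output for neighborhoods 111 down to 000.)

225

  [7] ### => #  t=0,i=7
  [6] ##. => #  t=0,i=9
  [5] #.# => #  t=0,i=0
  [4] #.. => .  t=0,i=4
  [3] .## => .  t=0,i=6
  [2] .#. => .  t=0,i=1
  [1] ..# => .  t=0,i=5
  [0] ... => #  t=1,i=4
  bits 11100001 = 225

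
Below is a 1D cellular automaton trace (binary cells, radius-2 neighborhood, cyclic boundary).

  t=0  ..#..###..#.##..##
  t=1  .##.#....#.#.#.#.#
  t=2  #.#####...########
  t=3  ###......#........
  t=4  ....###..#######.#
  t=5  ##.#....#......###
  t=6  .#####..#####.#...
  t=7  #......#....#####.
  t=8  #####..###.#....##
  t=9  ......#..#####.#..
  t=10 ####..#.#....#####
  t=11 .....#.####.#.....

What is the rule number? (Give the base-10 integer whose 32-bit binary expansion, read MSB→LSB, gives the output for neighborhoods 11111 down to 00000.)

750599449

  [31] ##### => .  t=2,i=4
  [30] ####. => .  t=2,i=5
  [29] ###.# => #  t=2,i=0
  [28] ###.. => .  t=0,i=7
  [27] ##.## => #  t=2,i=1
  [26] ##.#. => #  t=1,i=3
  [25] ##..# => .  t=0,i=0
  [24] ##... => .  t=2,i=7
  [23] #.### => #  t=2,i=2
  [22] #.##. => .  t=0,i=12
  [21] #.#.# => #  t=1,i=11
  [20] #.#.. => #  t=1,i=4
  [19] #..## => #  t=0,i=4
  [18] #..#. => #  t=0,i=1
  [17] #...# => .  t=2,i=8
  [16] #.... => #  t=1,i=6
  [15] .#### => .  t=2,i=3
  [14] .###. => .  t=0,i=6
  [13] .##.# => #  t=1,i=2
  [12] .##.. => #  t=0,i=13
  [11] .#.## => #  t=0,i=11
  [10] .#.#. => #  t=1,i=10
  [9] .#..# => .  t=0,i=3
  [8] .#... => #  t=1,i=5
  [7] ..### => .  t=0,i=5
  [6] ..##. => .  t=0,i=16
  [5] ..#.# => .  t=0,i=10
  [4] ..#.. => #  t=0,i=2
  [3] ...## => #  t=2,i=9
  [2] ...#. => .  t=1,i=8
  [1] ....# => .  t=1,i=7
  [0] ..... => #  t=3,i=5
  bits 00101100101111010011110100011001 = 750599449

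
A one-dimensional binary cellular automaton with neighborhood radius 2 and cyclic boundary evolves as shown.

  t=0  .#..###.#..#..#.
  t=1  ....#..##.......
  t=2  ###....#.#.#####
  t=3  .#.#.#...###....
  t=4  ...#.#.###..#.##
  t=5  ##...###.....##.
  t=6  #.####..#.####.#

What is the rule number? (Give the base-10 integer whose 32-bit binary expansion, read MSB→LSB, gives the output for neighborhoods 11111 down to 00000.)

  #####|.  b31=0 t=2,i=0
  ####.|#  b30=1 t=2,i=1
  ###.#|.  b29=0 t=0,i=6
  ###..|.  b28=0 t=2,i=2
  ##.##|#  b27=1 t=5,i=15
  ##.#.|#  b26=1 t=0,i=7
  ##..#|.  b25=0 t=4,i=10
  ##...|#  b24=1 t=1,i=9
  #.###|#  b23=1 t=2,i=11
  #.##.|#  b22=1 t=4,i=14
  #.#.#|#  b21=1 t=2,i=9
  #.#..|#  b20=1 t=0,i=8
  #..##|.  b19=0 t=0,i=3
  #..#.|.  b18=0 t=0,i=0
  #...#|#  b17=1 t=3,i=7
  #....|.  b16=0 t=1,i=10
  .####|.  b15=0 t=2,i=12
  .###.|.  b14=0 t=0,i=5
  .##.#|.  b13=0 t=5,i=14
  .##..|.  b12=0 t=1,i=8
  .#.##|#  b11=1 t=2,i=10
  .#.#.|.  b10=0 t=2,i=8
  .#..#|.  b9=0 t=0,i=2
  .#...|.  b8=0 t=3,i=6
  ..###|#  b7=1 t=0,i=4
  ..##.|#  b6=1 t=1,i=7
  ..#.#|.  b5=0 t=2,i=7
  ..#..|.  b4=0 t=0,i=1
  ...##|#  b3=1 t=3,i=8
  ...#.|.  b2=0 t=1,i=3
  ....#|#  b1=1 t=1,i=2
  .....|#  b0=1 t=1,i=0
  bits 01001101111100100000100011001011 = 1307707595

1307707595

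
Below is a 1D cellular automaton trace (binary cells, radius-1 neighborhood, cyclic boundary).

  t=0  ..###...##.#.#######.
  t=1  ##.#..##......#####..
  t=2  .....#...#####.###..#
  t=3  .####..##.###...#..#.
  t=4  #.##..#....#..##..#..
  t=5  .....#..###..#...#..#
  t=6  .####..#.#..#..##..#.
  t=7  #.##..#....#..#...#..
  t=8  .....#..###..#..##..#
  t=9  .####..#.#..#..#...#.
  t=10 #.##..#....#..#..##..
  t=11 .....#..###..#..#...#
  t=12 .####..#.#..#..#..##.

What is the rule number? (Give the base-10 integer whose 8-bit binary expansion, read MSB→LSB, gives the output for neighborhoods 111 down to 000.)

131

  ### -> #   bit 7 = 1  t=0,i=3
  ##. -> .   bit 6 = 0  t=0,i=4
  #.# -> .   bit 5 = 0  t=0,i=10
  #.. -> .   bit 4 = 0  t=0,i=5
  .## -> .   bit 3 = 0  t=0,i=2
  .#. -> .   bit 2 = 0  t=0,i=11
  ..# -> #   bit 1 = 1  t=0,i=1
  ... -> #   bit 0 = 1  t=0,i=0
  bits 10000011 = 131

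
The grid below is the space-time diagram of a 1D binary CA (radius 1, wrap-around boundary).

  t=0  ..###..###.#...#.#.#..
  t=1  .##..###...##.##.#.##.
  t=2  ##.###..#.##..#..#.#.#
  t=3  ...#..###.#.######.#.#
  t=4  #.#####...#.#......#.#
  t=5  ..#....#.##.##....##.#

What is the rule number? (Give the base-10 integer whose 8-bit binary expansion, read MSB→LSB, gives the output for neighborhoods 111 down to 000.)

30

  nb ###: next=.  (t=0,i=3, bit7=0)
  nb ##.: next=.  (t=0,i=4, bit6=0)
  nb #.#: next=.  (t=0,i=10, bit5=0)
  nb #..: next=#  (t=0,i=5, bit4=1)
  nb .##: next=#  (t=0,i=2, bit3=1)
  nb .#.: next=#  (t=0,i=11, bit2=1)
  nb ..#: next=#  (t=0,i=1, bit1=1)
  nb ...: next=.  (t=0,i=0, bit0=0)
  bits 00011110 = 30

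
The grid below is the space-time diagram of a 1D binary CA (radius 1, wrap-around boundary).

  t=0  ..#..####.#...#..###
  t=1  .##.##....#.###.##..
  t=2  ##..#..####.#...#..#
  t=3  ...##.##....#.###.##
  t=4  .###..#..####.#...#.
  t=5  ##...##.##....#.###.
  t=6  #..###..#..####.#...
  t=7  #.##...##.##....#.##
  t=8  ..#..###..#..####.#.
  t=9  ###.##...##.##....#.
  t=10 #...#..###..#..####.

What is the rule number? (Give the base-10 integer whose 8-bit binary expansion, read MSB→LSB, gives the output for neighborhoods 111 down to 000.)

15

  [7] ### => .  t=0,i=6
  [6] ##. => .  t=0,i=8
  [5] #.# => .  t=0,i=9
  [4] #.. => .  t=0,i=0
  [3] .## => #  t=0,i=5
  [2] .#. => #  t=0,i=2
  [1] ..# => #  t=0,i=1
  [0] ... => #  t=0,i=12
  bits 00001111 = 15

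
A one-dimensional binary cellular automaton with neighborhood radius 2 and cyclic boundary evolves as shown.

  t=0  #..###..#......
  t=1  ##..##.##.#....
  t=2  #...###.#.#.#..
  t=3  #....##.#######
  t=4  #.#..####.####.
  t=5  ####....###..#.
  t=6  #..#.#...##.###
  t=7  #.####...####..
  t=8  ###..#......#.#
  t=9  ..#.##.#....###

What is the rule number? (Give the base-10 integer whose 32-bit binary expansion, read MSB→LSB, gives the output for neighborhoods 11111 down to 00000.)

3098898032

  #####|#  b31=1 t=3,i=10
  ####.|.  b30=0 t=3,i=14
  ###.#|#  b29=1 t=2,i=6
  ###..|#  b28=1 t=0,i=5
  ##.##|#  b27=1 t=1,i=6
  ##.#.|.  b26=0 t=1,i=9
  ##..#|.  b25=0 t=0,i=6
  ##...|.  b24=0 t=3,i=1
  #.###|#  b23=1 t=3,i=8
  #.##.|.  b22=0 t=1,i=7
  #.#.#|#  b21=1 t=2,i=8
  #.#..|#  b20=1 t=1,i=10
  #..##|.  b19=0 t=0,i=2
  #..#.|#  b18=1 t=0,i=7
  #...#|.  b17=0 t=2,i=2
  #....|#  b16=1 t=0,i=10
  .####|.  b15=0 t=3,i=9
  .###.|#  b14=1 t=0,i=4
  .##.#|#  b13=1 t=1,i=5
  .##..|.  b12=0 t=1,i=1
  .#.##|#  b11=1 t=5,i=14
  .#.#.|#  b10=1 t=2,i=9
  .#..#|#  b9=1 t=0,i=1
  .#...|.  b8=0 t=0,i=9
  ..###|.  b7=0 t=0,i=3
  ..##.|#  b6=1 t=1,i=0
  ..#.#|#  b5=1 t=5,i=13
  ..#..|#  b4=1 t=0,i=0
  ...##|.  b3=0 t=1,i=14
  ...#.|.  b2=0 t=0,i=14
  ....#|.  b1=0 t=0,i=13
  .....|.  b0=0 t=0,i=11
  bits 10111000101101010110111001110000 = 3098898032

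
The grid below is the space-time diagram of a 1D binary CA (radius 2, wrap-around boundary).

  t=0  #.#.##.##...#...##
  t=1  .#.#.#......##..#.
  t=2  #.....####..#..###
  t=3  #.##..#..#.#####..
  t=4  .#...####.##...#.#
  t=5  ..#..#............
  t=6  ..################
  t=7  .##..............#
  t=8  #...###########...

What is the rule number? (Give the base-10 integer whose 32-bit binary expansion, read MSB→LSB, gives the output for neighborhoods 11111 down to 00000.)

  ##### -> .   bit 31 = 0  t=3,i=13
  ####. -> .   bit 30 = 0  t=2,i=8
  ###.# -> .   bit 29 = 0  t=0,i=0
  ###.. -> #   bit 28 = 1  t=2,i=0
  ##.## -> .   bit 27 = 0  t=0,i=6
  ##.#. -> #   bit 26 = 1  t=0,i=1
  ##..# -> .   bit 25 = 0  t=1,i=14
  ##... -> .   bit 24 = 0  t=0,i=9
  #.### -> #   bit 23 = 1  t=3,i=11
  #.##. -> .   bit 22 = 0  t=0,i=4
  #.#.# -> .   bit 21 = 0  t=0,i=2
  #.#.. -> .   bit 20 = 0  t=1,i=5
  #..## -> #   bit 19 = 1  t=2,i=14
  #..#. -> #   bit 18 = 1  t=1,i=0
  #...# -> .   bit 17 = 0  t=0,i=10
  #.... -> #   bit 16 = 1  t=1,i=7
  .#### -> .   bit 15 = 0  t=2,i=7
  .###. -> .   bit 14 = 0  t=0,i=17
  .##.# -> #   bit 13 = 1  t=0,i=5
  .##.. -> .   bit 12 = 0  t=0,i=8
  .#.## -> #   bit 11 = 1  t=0,i=3
  .#.#. -> .   bit 10 = 0  t=1,i=2
  .#..# -> #   bit 9 = 1  t=1,i=17
  .#... -> #   bit 8 = 1  t=0,i=13
  ..### -> #   bit 7 = 1  t=0,i=16
  ..##. -> #   bit 6 = 1  t=1,i=12
  ..#.# -> .   bit 5 = 0  t=1,i=1
  ..#.. -> #   bit 4 = 1  t=0,i=12
  ...## -> .   bit 3 = 0  t=0,i=15
  ...#. -> .   bit 2 = 0  t=0,i=11
  ....# -> .   bit 1 = 0  t=1,i=10
  ..... -> #   bit 0 = 1  t=1,i=8
  bits 00010100100011010010101111010001 = 344796113

344796113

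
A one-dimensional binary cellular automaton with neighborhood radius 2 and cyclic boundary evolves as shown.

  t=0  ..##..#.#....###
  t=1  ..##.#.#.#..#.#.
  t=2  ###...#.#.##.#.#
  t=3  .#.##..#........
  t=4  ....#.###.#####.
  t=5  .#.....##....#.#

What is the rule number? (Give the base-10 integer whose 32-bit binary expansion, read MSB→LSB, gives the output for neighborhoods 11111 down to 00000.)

  nb #####: next=.  (t=4,i=12, bit31=0)
  nb ####.: next=#  (t=2,i=1, bit30=1)
  nb ###.#: next=#  (t=4,i=8, bit29=1)
  nb ###..: next=.  (t=0,i=15, bit28=0)
  nb ##.##: next=.  (t=4,i=9, bit27=0)
  nb ##.#.: next=.  (t=1,i=4, bit26=0)
  nb ##..#: next=.  (t=0,i=0, bit25=0)
  nb ##...: next=#  (t=2,i=3, bit24=1)
  nb #.###: next=.  (t=2,i=15, bit23=0)
  nb #.##.: next=.  (t=2,i=10, bit22=0)
  nb #.#.#: next=.  (t=1,i=5, bit21=0)
  nb #.#..: next=.  (t=0,i=8, bit20=0)
  nb #..##: next=.  (t=0,i=1, bit19=0)
  nb #..#.: next=#  (t=0,i=5, bit18=1)
  nb #...#: next=#  (t=1,i=0, bit17=1)
  nb #....: next=.  (t=0,i=10, bit16=0)
  nb .####: next=.  (t=2,i=0, bit15=0)
  nb .###.: next=#  (t=0,i=14, bit14=1)
  nb .##.#: next=.  (t=1,i=3, bit13=0)
  nb .##..: next=#  (t=0,i=3, bit12=1)
  nb .#.##: next=.  (t=2,i=9, bit11=0)
  nb .#.#.: next=#  (t=0,i=7, bit10=1)
  nb .#..#: next=#  (t=1,i=10, bit9=1)
  nb .#...: next=#  (t=0,i=9, bit8=1)
  nb ..###: next=.  (t=0,i=13, bit7=0)
  nb ..##.: next=#  (t=0,i=2, bit6=1)
  nb ..#.#: next=.  (t=0,i=6, bit5=0)
  nb ..#..: next=#  (t=3,i=7, bit4=1)
  nb ...##: next=#  (t=0,i=12, bit3=1)
  nb ...#.: next=.  (t=2,i=5, bit2=0)
  nb ....#: next=.  (t=0,i=11, bit1=0)
  nb .....: next=#  (t=3,i=10, bit0=1)
  bits 01100001000001100101011101011001 = 1627805529

1627805529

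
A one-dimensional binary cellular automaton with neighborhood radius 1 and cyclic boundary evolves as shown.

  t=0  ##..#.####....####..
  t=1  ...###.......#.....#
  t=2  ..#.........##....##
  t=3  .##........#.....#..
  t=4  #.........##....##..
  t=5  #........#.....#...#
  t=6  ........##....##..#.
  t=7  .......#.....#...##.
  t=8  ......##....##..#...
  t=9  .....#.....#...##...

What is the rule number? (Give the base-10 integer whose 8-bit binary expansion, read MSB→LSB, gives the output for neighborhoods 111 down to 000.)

  ### -> .   bit 7 = 0  t=0,i=7
  ##. -> .   bit 6 = 0  t=0,i=1
  #.# -> #   bit 5 = 1  t=0,i=5
  #.. -> .   bit 4 = 0  t=0,i=2
  .## -> .   bit 3 = 0  t=0,i=0
  .#. -> #   bit 2 = 1  t=0,i=4
  ..# -> #   bit 1 = 1  t=0,i=3
  ... -> .   bit 0 = 0  t=0,i=11
  bits 00100110 = 38

38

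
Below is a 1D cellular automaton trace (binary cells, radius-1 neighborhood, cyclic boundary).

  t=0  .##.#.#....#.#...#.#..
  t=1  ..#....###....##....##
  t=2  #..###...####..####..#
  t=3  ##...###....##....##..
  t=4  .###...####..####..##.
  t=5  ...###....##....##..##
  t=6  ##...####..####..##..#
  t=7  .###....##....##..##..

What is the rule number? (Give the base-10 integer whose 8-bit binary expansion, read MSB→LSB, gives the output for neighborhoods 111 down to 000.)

  ###|.  b7=0 t=1,i=8
  ##.|#  b6=1 t=0,i=2
  #.#|.  b5=0 t=0,i=3
  #..|#  b4=1 t=0,i=7
  .##|.  b3=0 t=0,i=1
  .#.|.  b2=0 t=0,i=4
  ..#|.  b1=0 t=0,i=0
  ...|#  b0=1 t=0,i=8
  bits 01010001 = 81

81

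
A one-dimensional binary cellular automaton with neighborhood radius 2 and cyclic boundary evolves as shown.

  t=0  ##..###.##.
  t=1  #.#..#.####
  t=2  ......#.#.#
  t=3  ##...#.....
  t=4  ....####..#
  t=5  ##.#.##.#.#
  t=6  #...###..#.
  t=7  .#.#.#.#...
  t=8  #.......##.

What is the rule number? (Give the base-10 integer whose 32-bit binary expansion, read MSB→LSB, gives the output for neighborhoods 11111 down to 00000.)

1245833500

  nb #####: next=.  (t=1,i=9, bit31=0)
  nb ####.: next=#  (t=1,i=10, bit30=1)
  nb ###.#: next=.  (t=0,i=6, bit29=0)
  nb ###..: next=.  (t=4,i=7, bit28=0)
  nb ##.##: next=#  (t=0,i=7, bit27=1)
  nb ##.#.: next=.  (t=1,i=1, bit26=0)
  nb ##..#: next=#  (t=0,i=2, bit25=1)
  nb ##...: next=.  (t=3,i=2, bit24=0)
  nb #.###: next=.  (t=1,i=7, bit23=0)
  nb #.##.: next=#  (t=0,i=0, bit22=1)
  nb #.#.#: next=.  (t=2,i=8, bit21=0)
  nb #.#..: next=.  (t=1,i=2, bit20=0)
  nb #..##: next=.  (t=0,i=3, bit19=0)
  nb #..#.: next=.  (t=1,i=4, bit18=0)
  nb #...#: next=.  (t=3,i=3, bit17=0)
  nb #....: next=#  (t=2,i=1, bit16=1)
  nb .####: next=#  (t=1,i=8, bit15=1)
  nb .###.: next=#  (t=0,i=5, bit14=1)
  nb .##.#: next=#  (t=0,i=9, bit13=1)
  nb .##..: next=.  (t=0,i=1, bit12=0)
  nb .#.##: next=#  (t=1,i=6, bit11=1)
  nb .#.#.: next=.  (t=2,i=7, bit10=0)
  nb .#..#: next=.  (t=1,i=3, bit9=0)
  nb .#...: next=#  (t=2,i=0, bit8=1)
  nb ..###: next=.  (t=0,i=4, bit7=0)
  nb ..##.: next=.  (t=3,i=0, bit6=0)
  nb ..#.#: next=.  (t=1,i=5, bit5=0)
  nb ..#..: next=#  (t=3,i=5, bit4=1)
  nb ...##: next=#  (t=3,i=10, bit3=1)
  nb ...#.: next=#  (t=2,i=5, bit2=1)
  nb ....#: next=.  (t=2,i=4, bit1=0)
  nb .....: next=.  (t=2,i=2, bit0=0)
  bits 01001010010000011110100100011100 = 1245833500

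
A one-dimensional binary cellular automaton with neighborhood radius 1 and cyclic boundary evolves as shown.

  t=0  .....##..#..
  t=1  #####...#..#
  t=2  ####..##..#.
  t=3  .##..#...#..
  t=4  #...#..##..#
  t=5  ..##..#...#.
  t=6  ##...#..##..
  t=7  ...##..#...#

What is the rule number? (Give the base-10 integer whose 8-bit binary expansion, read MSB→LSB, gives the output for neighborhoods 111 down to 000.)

131

  [7] ### => #  t=1,i=0
  [6] ##. => .  t=0,i=6
  [5] #.# => .  t=2,i=11
  [4] #.. => .  t=0,i=7
  [3] .## => .  t=0,i=5
  [2] .#. => .  t=0,i=9
  [1] ..# => #  t=0,i=4
  [0] ... => #  t=0,i=0
  bits 10000011 = 131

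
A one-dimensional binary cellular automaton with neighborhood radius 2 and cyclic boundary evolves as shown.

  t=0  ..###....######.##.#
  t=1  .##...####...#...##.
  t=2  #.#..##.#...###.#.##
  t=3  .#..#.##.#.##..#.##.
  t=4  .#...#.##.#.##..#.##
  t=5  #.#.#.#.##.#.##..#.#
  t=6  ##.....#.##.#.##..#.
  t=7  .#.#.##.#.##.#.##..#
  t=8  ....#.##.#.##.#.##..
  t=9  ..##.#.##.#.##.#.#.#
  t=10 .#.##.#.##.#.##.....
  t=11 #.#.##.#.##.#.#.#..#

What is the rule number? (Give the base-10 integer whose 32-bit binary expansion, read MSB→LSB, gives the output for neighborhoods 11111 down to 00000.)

  #####|.  b31=0 t=0,i=11
  ####.|#  b30=1 t=0,i=13
  ###.#|.  b29=0 t=0,i=14
  ###..|.  b28=0 t=0,i=4
  ##.##|.  b27=0 t=0,i=15
  ##.#.|#  b26=1 t=0,i=18
  ##..#|#  b25=1 t=1,i=19
  ##...|.  b24=0 t=0,i=5
  #.###|#  b23=1 t=2,i=18
  #.##.|.  b22=0 t=0,i=16
  #.#.#|.  b21=0 t=2,i=16
  #.#..|.  b20=0 t=0,i=19
  #..##|#  b19=1 t=0,i=1
  #..#.|.  b18=0 t=3,i=0
  #...#|.  b17=0 t=1,i=4
  #....|#  b16=1 t=0,i=6
  .####|.  b15=0 t=0,i=10
  .###.|.  b14=0 t=0,i=3
  .##.#|#  b13=1 t=0,i=17
  .##..|#  b12=1 t=1,i=2
  .#.##|#  b11=1 t=2,i=17
  .#.#.|.  b10=0 t=5,i=3
  .#..#|.  b9=0 t=0,i=0
  .#...|#  b8=1 t=1,i=14
  ..###|#  b7=1 t=0,i=2
  ..##.|.  b6=0 t=1,i=1
  ..#.#|.  b5=0 t=3,i=4
  ..#..|#  b4=1 t=1,i=13
  ...##|#  b3=1 t=0,i=8
  ...#.|#  b2=1 t=1,i=12
  ....#|#  b1=1 t=0,i=7
  .....|.  b0=0 t=6,i=4
  bits 01000110100010010011100110011110 = 1183398302

1183398302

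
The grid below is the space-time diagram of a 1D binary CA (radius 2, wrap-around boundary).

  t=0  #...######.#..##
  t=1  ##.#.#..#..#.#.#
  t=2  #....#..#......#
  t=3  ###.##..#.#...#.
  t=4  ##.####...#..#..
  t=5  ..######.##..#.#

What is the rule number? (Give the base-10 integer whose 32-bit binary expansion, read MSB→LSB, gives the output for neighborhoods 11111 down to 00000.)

1541001244

  ##### -> .   bit 31 = 0  t=0,i=6
  ####. -> #   bit 30 = 1  t=0,i=8
  ###.# -> .   bit 29 = 0  t=0,i=9
  ###.. -> #   bit 28 = 1  t=0,i=0
  ##.## -> #   bit 27 = 1  t=3,i=3
  ##.#. -> .   bit 26 = 0  t=0,i=10
  ##..# -> #   bit 25 = 1  t=3,i=6
  ##... -> #   bit 24 = 1  t=0,i=1
  #.### -> #   bit 23 = 1  t=1,i=15
  #.##. -> #   bit 22 = 1  t=3,i=4
  #.#.# -> .   bit 21 = 0  t=1,i=3
  #.#.. -> #   bit 20 = 1  t=0,i=11
  #..## -> #   bit 19 = 1  t=0,i=13
  #..#. -> .   bit 18 = 0  t=1,i=7
  #...# -> .   bit 17 = 0  t=0,i=2
  #.... -> #   bit 16 = 1  t=2,i=2
  .#### -> #   bit 15 = 1  t=0,i=5
  .###. -> #   bit 14 = 1  t=0,i=15
  .##.# -> .   bit 13 = 0  t=4,i=1
  .##.. -> #   bit 12 = 1  t=2,i=0
  .#.## -> .   bit 11 = 0  t=1,i=14
  .#.#. -> .   bit 10 = 0  t=1,i=4
  .#..# -> .   bit 9 = 0  t=0,i=12
  .#... -> .   bit 8 = 0  t=2,i=9
  ..### -> .   bit 7 = 0  t=0,i=4
  ..##. -> .   bit 6 = 0  t=2,i=15
  ..#.# -> .   bit 5 = 0  t=1,i=11
  ..#.. -> #   bit 4 = 1  t=1,i=8
  ...## -> #   bit 3 = 1  t=0,i=3
  ...#. -> #   bit 2 = 1  t=2,i=4
  ....# -> .   bit 1 = 0  t=2,i=3
  ..... -> .   bit 0 = 0  t=2,i=11
  bits 01011011110110011101000000011100 = 1541001244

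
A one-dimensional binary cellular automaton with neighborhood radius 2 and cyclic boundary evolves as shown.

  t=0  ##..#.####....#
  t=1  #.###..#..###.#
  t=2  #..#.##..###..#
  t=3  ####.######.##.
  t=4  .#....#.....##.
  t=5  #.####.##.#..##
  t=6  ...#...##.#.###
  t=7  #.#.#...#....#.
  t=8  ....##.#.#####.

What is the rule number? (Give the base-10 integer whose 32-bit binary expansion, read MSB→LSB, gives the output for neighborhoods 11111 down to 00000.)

56488358

  #####|.  b31=0 t=3,i=7
  ####.|.  b30=0 t=0,i=8
  ###.#|.  b29=0 t=1,i=12
  ###..|.  b28=0 t=0,i=1
  ##.##|.  b27=0 t=1,i=1
  ##.#.|.  b26=0 t=5,i=9
  ##..#|#  b25=1 t=0,i=2
  ##...|#  b24=1 t=0,i=10
  #.###|.  b23=0 t=0,i=6
  #.##.|#  b22=1 t=1,i=14
  #.#.#|.  b21=0 t=6,i=10
  #.#..|#  b20=1 t=5,i=10
  #..##|#  b19=1 t=1,i=9
  #..#.|#  b18=1 t=0,i=3
  #...#|.  b17=0 t=6,i=1
  #....|#  b16=1 t=0,i=11
  .####|#  b15=1 t=0,i=7
  .###.|#  b14=1 t=0,i=0
  .##.#|#  b13=1 t=1,i=0
  .##..|#  b12=1 t=2,i=0
  .#.##|.  b11=0 t=0,i=5
  .#.#.|.  b10=0 t=7,i=1
  .#..#|.  b9=0 t=1,i=8
  .#...|#  b8=1 t=4,i=2
  ..###|#  b7=1 t=0,i=14
  ..##.|.  b6=0 t=2,i=14
  ..#.#|#  b5=1 t=0,i=4
  ..#..|.  b4=0 t=1,i=7
  ...##|.  b3=0 t=0,i=13
  ...#.|#  b2=1 t=4,i=5
  ....#|#  b1=1 t=0,i=12
  .....|.  b0=0 t=4,i=9
  bits 00000011010111011111000110100110 = 56488358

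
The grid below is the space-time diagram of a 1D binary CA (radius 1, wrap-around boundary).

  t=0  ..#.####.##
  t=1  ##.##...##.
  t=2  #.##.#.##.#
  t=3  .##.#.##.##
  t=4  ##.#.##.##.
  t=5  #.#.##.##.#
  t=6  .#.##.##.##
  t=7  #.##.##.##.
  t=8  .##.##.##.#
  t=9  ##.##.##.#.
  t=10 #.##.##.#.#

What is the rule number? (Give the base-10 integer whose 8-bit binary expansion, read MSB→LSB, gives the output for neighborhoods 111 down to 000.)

58

  nb ###: next=.  (t=0,i=5, bit7=0)
  nb ##.: next=.  (t=0,i=7, bit6=0)
  nb #.#: next=#  (t=0,i=3, bit5=1)
  nb #..: next=#  (t=0,i=0, bit4=1)
  nb .##: next=#  (t=0,i=4, bit3=1)
  nb .#.: next=.  (t=0,i=2, bit2=0)
  nb ..#: next=#  (t=0,i=1, bit1=1)
  nb ...: next=.  (t=1,i=6, bit0=0)
  bits 00111010 = 58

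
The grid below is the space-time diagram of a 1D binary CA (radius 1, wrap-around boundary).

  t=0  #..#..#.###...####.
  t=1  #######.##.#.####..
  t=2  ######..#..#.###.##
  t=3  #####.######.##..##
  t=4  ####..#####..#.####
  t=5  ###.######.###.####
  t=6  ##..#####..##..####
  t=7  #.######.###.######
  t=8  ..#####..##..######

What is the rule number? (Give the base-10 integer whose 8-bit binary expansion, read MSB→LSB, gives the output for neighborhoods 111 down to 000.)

  ### -> #   bit 7 = 1  t=0,i=9
  ##. -> .   bit 6 = 0  t=0,i=10
  #.# -> .   bit 5 = 0  t=0,i=7
  #.. -> #   bit 4 = 1  t=0,i=1
  .## -> #   bit 3 = 1  t=0,i=8
  .#. -> #   bit 2 = 1  t=0,i=0
  ..# -> #   bit 1 = 1  t=0,i=2
  ... -> .   bit 0 = 0  t=0,i=12
  bits 10011110 = 158

158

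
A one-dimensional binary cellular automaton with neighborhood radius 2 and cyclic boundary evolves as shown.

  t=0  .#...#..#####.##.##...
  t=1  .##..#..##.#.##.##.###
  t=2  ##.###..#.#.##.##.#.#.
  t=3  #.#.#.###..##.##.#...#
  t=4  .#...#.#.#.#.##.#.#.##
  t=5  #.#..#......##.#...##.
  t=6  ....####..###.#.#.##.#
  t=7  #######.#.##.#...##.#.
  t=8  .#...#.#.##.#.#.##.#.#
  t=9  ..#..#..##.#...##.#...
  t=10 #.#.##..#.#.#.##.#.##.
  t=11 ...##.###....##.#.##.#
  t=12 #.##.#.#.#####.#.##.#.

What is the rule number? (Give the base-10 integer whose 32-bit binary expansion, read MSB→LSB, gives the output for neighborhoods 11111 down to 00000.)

  [31] ##### => .  t=0,i=10
  [30] ####. => #  t=0,i=11
  [29] ###.# => .  t=0,i=12
  [28] ###.. => .  t=2,i=5
  [27] ##.## => #  t=0,i=13
  [26] ##.#. => #  t=1,i=10
  [25] ##..# => #  t=1,i=3
  [24] ##... => #  t=0,i=19
  [23] #.### => .  t=1,i=19
  [22] #.##. => #  t=0,i=14
  [21] #.#.# => .  t=1,i=11
  [20] #.#.. => .  t=3,i=17
  [19] #..## => .  t=0,i=7
  [18] #..#. => #  t=1,i=4
  [17] #...# => .  t=0,i=3
  [16] #.... => #  t=0,i=20
  [15] .#### => #  t=0,i=9
  [14] .###. => #  t=1,i=20
  [13] .##.# => .  t=0,i=15
  [12] .##.. => .  t=0,i=18
  [11] .#.## => #  t=1,i=12
  [10] .#.#. => .  t=2,i=9
  [9] .#..# => .  t=0,i=6
  [8] .#... => #  t=0,i=2
  [7] ..### => #  t=0,i=8
  [6] ..##. => #  t=1,i=8
  [5] ..#.# => #  t=2,i=8
  [4] ..#.. => #  t=0,i=1
  [3] ...## => #  t=3,i=20
  [2] ...#. => .  t=0,i=0
  [1] ....# => #  t=0,i=21
  [0] ..... => .  t=5,i=8
  bits 01001111010001011100100111111010 = 1329973754

1329973754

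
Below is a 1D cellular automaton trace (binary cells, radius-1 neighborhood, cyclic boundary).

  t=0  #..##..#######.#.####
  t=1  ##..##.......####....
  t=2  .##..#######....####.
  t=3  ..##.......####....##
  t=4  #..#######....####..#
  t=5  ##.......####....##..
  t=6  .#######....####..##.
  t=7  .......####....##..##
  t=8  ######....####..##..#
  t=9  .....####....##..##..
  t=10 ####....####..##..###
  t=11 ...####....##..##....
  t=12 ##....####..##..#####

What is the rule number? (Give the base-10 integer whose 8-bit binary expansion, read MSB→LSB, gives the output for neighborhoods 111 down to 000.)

117

  [7] ### => .  t=0,i=8
  [6] ##. => #  t=0,i=0
  [5] #.# => #  t=0,i=14
  [4] #.. => #  t=0,i=1
  [3] .## => .  t=0,i=3
  [2] .#. => #  t=0,i=15
  [1] ..# => .  t=0,i=2
  [0] ... => #  t=1,i=7
  bits 01110101 = 117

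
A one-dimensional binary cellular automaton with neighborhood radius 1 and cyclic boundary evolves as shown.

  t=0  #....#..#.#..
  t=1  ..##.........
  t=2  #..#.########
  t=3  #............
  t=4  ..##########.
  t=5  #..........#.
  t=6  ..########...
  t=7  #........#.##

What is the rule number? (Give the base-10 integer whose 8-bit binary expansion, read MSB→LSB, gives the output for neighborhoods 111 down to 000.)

65

  nb ###: next=.  (t=2,i=6, bit7=0)
  nb ##.: next=#  (t=1,i=3, bit6=1)
  nb #.#: next=.  (t=0,i=9, bit5=0)
  nb #..: next=.  (t=0,i=1, bit4=0)
  nb .##: next=.  (t=1,i=2, bit3=0)
  nb .#.: next=.  (t=0,i=0, bit2=0)
  nb ..#: next=.  (t=0,i=4, bit1=0)
  nb ...: next=#  (t=0,i=2, bit0=1)
  bits 01000001 = 65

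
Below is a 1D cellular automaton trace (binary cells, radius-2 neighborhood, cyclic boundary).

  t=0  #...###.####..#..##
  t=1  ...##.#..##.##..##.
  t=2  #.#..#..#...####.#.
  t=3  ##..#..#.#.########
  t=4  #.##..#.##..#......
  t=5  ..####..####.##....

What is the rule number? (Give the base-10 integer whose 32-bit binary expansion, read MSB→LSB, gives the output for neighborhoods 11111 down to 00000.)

  ##### -> .   bit 31 = 0  t=3,i=13
  ####. -> #   bit 30 = 1  t=0,i=10
  ###.# -> #   bit 29 = 1  t=0,i=6
  ###.. -> .   bit 28 = 0  t=0,i=0
  ##.## -> .   bit 27 = 0  t=0,i=7
  ##.#. -> #   bit 26 = 1  t=1,i=5
  ##..# -> #   bit 25 = 1  t=0,i=12
  ##... -> .   bit 24 = 0  t=0,i=1
  #.### -> .   bit 23 = 0  t=0,i=8
  #.##. -> #   bit 22 = 1  t=1,i=12
  #.#.# -> #   bit 21 = 1  t=2,i=0
  #.#.. -> .   bit 20 = 0  t=1,i=6
  #..## -> #   bit 19 = 1  t=0,i=16
  #..#. -> #   bit 18 = 1  t=0,i=13
  #...# -> .   bit 17 = 0  t=0,i=2
  #.... -> #   bit 16 = 1  t=1,i=0
  .#### -> #   bit 15 = 1  t=0,i=9
  .###. -> .   bit 14 = 0  t=0,i=5
  .##.# -> .   bit 13 = 0  t=1,i=4
  .##.. -> #   bit 12 = 1  t=1,i=13
  .#.## -> .   bit 11 = 0  t=3,i=10
  .#.#. -> #   bit 10 = 1  t=2,i=1
  .#..# -> .   bit 9 = 0  t=0,i=15
  .#... -> #   bit 8 = 1  t=2,i=9
  ..### -> #   bit 7 = 1  t=0,i=4
  ..##. -> .   bit 6 = 0  t=1,i=3
  ..#.# -> .   bit 5 = 0  t=3,i=7
  ..#.. -> .   bit 4 = 0  t=0,i=14
  ...## -> #   bit 3 = 1  t=0,i=3
  ...#. -> .   bit 2 = 0  t=4,i=18
  ....# -> .   bit 1 = 0  t=1,i=1
  ..... -> .   bit 0 = 0  t=4,i=15
  bits 01100110011011011001010110001000 = 1718457736

1718457736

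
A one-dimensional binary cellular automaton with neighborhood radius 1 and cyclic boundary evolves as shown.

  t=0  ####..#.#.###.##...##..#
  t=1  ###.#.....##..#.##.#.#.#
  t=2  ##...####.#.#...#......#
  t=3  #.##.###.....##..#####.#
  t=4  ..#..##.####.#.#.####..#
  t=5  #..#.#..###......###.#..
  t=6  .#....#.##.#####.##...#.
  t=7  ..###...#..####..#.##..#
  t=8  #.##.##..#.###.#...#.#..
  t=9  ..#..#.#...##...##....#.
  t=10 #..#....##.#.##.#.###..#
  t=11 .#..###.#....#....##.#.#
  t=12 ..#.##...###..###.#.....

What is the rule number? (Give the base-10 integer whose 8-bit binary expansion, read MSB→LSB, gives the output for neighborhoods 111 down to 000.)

153

  nb ###: next=#  (t=0,i=0, bit7=1)
  nb ##.: next=.  (t=0,i=3, bit6=0)
  nb #.#: next=.  (t=0,i=7, bit5=0)
  nb #..: next=#  (t=0,i=4, bit4=1)
  nb .##: next=#  (t=0,i=10, bit3=1)
  nb .#.: next=.  (t=0,i=6, bit2=0)
  nb ..#: next=.  (t=0,i=5, bit1=0)
  nb ...: next=#  (t=0,i=17, bit0=1)
  bits 10011001 = 153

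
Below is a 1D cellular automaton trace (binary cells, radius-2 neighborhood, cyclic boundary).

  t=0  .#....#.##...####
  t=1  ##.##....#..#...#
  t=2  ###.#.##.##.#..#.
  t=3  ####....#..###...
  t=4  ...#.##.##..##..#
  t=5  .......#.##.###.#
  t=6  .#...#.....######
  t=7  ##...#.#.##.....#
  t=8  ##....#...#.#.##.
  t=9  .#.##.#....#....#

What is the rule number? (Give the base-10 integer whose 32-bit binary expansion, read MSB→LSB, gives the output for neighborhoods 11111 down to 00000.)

  [31] ##### => .  t=6,i=13
  [30] ####. => .  t=0,i=15
  [29] ###.# => #  t=0,i=16
  [28] ###.. => #  t=3,i=3
  [27] ##.## => #  t=1,i=2
  [26] ##.#. => #  t=0,i=0
  [25] ##..# => #  t=4,i=10
  [24] ##... => .  t=0,i=10
  [23] #.### => #  t=2,i=0
  [22] #.##. => .  t=0,i=8
  [21] #.#.# => .  t=2,i=4
  [20] #.#.. => #  t=0,i=1
  [19] #..## => .  t=3,i=10
  [18] #..#. => .  t=1,i=11
  [17] #...# => .  t=0,i=11
  [16] #.... => #  t=0,i=3
  [15] .#### => .  t=0,i=14
  [14] .###. => #  t=1,i=0
  [13] .##.# => .  t=2,i=7
  [12] .##.. => #  t=0,i=9
  [11] .#.## => .  t=0,i=7
  [10] .#.#. => #  t=7,i=6
  [9] .#..# => #  t=1,i=10
  [8] .#... => .  t=0,i=2
  [7] ..### => .  t=0,i=13
  [6] ..##. => #  t=4,i=12
  [5] ..#.# => .  t=0,i=6
  [4] ..#.. => #  t=1,i=9
  [3] ...## => #  t=0,i=12
  [2] ...#. => .  t=0,i=5
  [1] ....# => #  t=0,i=4
  [0] ..... => .  t=5,i=2
  bits 00111110100100010101011001011010 = 1049712218

1049712218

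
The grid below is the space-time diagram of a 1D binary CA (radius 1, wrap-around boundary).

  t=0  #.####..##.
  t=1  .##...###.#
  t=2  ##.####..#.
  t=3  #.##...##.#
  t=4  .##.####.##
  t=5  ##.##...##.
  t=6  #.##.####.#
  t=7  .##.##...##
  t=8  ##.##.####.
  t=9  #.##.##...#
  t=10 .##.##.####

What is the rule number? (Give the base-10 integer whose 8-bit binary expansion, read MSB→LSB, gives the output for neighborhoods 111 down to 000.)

59

  ### -> .   bit 7 = 0  t=0,i=3
  ##. -> .   bit 6 = 0  t=0,i=5
  #.# -> #   bit 5 = 1  t=0,i=1
  #.. -> #   bit 4 = 1  t=0,i=6
  .## -> #   bit 3 = 1  t=0,i=2
  .#. -> .   bit 2 = 0  t=0,i=0
  ..# -> #   bit 1 = 1  t=0,i=7
  ... -> #   bit 0 = 1  t=1,i=4
  bits 00111011 = 59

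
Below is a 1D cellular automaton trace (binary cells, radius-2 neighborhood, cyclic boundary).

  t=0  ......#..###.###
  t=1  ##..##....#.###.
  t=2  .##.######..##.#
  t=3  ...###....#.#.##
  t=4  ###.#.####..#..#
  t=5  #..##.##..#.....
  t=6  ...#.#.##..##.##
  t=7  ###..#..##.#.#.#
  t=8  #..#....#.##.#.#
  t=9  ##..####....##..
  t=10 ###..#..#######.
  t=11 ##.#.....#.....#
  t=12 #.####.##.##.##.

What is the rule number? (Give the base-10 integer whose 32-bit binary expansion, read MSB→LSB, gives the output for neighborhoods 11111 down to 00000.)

263442766

  nb #####: next=.  (t=2,i=6, bit31=0)
  nb ####.: next=.  (t=2,i=8, bit30=0)
  nb ###.#: next=.  (t=0,i=11, bit29=0)
  nb ###..: next=.  (t=0,i=15, bit28=0)
  nb ##.##: next=#  (t=0,i=12, bit27=1)
  nb ##.#.: next=#  (t=2,i=14, bit26=1)
  nb ##..#: next=#  (t=1,i=2, bit25=1)
  nb ##...: next=#  (t=0,i=0, bit24=1)
  nb #.###: next=#  (t=0,i=13, bit23=1)
  nb #.##.: next=.  (t=1,i=0, bit22=0)
  nb #.#.#: next=#  (t=2,i=15, bit21=1)
  nb #.#..: next=#  (t=11,i=3, bit20=1)
  nb #..##: next=.  (t=0,i=8, bit19=0)
  nb #..#.: next=.  (t=4,i=11, bit18=0)
  nb #...#: next=#  (t=3,i=1, bit17=1)
  nb #....: next=#  (t=0,i=1, bit16=1)
  nb .####: next=#  (t=2,i=5, bit15=1)
  nb .###.: next=#  (t=0,i=10, bit14=1)
  nb .##.#: next=.  (t=2,i=2, bit13=0)
  nb .##..: next=#  (t=1,i=1, bit12=1)
  nb .#.##: next=.  (t=1,i=11, bit11=0)
  nb .#.#.: next=.  (t=3,i=11, bit10=0)
  nb .#..#: next=.  (t=0,i=7, bit9=0)
  nb .#...: next=#  (t=5,i=11, bit8=1)
  nb ..###: next=.  (t=0,i=9, bit7=0)
  nb ..##.: next=#  (t=1,i=4, bit6=1)
  nb ..#.#: next=.  (t=1,i=10, bit5=0)
  nb ..#..: next=.  (t=0,i=6, bit4=0)
  nb ...##: next=#  (t=3,i=2, bit3=1)
  nb ...#.: next=#  (t=0,i=5, bit2=1)
  nb ....#: next=#  (t=0,i=4, bit1=1)
  nb .....: next=.  (t=0,i=2, bit0=0)
  bits 00001111101100111101000101001110 = 263442766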